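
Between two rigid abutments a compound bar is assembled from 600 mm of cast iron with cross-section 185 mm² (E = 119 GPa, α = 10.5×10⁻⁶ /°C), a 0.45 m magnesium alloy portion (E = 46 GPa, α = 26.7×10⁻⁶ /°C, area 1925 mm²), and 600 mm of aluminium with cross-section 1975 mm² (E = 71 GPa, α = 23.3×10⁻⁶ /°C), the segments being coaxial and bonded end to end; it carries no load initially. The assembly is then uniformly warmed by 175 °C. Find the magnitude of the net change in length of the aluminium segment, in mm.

Free thermal expansion of the whole bar: Σ αᵢΔT Lᵢ = 10.5×10⁻⁶×175×600 + 26.7×10⁻⁶×175×450 + 23.3×10⁻⁶×175×600 = 5.652 mm.
The rigid supports impose zero overall length change; the single axial force P common to all segments must satisfy P Σ Lᵢ/(AᵢEᵢ) = δ_free.
The series flexibility is Σ Lᵢ/(AᵢEᵢ) = 600/(185×119×10³) + 450/(1925×46×10³) + 600/(1975×71×10³) = 3.661×10⁻⁵ mm/N.
So P = 5.652 / 3.661×10⁻⁵ = 154.4 kN, compressive.
For the aluminium segment, free thermal change = 23.3×10⁻⁶×175×600 = 2.447 mm and elastic change from P = 154400×600/(1975×71×10³) = 0.6605 mm; these oppose, so the net change is 1.79 mm (segment lengthens).

|ΔL| ≈ 1.79 mm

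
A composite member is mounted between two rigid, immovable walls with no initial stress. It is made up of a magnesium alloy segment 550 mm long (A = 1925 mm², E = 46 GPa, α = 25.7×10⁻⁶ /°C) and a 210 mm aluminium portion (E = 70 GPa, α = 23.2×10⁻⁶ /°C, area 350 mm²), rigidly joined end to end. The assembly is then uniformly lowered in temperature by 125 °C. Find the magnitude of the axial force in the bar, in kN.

P ≈ 161 kN (tensile)

With the walls removed the bar would change length by δ_free = Σ αᵢΔT Lᵢ = 25.7×10⁻⁶×125×550 + 23.2×10⁻⁶×125×210 = 2.376 mm.
The rigid supports impose zero overall length change; the single axial force P common to all segments must satisfy P Σ Lᵢ/(AᵢEᵢ) = δ_free.
Σ Lᵢ/(AᵢEᵢ) = 550/(1925×46×10³) + 210/(350×70×10³) = 1.478×10⁻⁵ mm/N.
P = 2.376 / 1.478×10⁻⁵ = 160700 N = 160.7 kN, tensile.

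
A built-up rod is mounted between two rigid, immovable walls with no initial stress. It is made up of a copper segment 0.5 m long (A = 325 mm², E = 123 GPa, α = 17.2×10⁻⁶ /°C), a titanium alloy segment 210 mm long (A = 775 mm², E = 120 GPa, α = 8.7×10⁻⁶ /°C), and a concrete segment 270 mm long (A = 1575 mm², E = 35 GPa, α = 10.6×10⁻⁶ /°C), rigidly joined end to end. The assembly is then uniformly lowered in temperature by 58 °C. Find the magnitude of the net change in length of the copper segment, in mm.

If the supports were absent, the total length change would be Σ αᵢΔT Lᵢ = 17.2×10⁻⁶×58×500 + 8.7×10⁻⁶×58×210 + 10.6×10⁻⁶×58×270 = 0.7708 mm.
The walls prevent any net length change, so an axial force P (same in every segment) develops. Compatibility: P · Σ Lᵢ/(AᵢEᵢ) = δ_free.
The series flexibility is Σ Lᵢ/(AᵢEᵢ) = 500/(325×123×10³) + 210/(775×120×10³) + 270/(1575×35×10³) = 1.966×10⁻⁵ mm/N.
P = 0.7708 / 1.966×10⁻⁵ = 39200 N = 39.2 kN, tensile.
For the copper segment, free thermal change = 17.2×10⁻⁶×58×500 = 0.4988 mm and elastic change from P = 39200×500/(325×123×10³) = 0.4903 mm; these oppose, so the net change is 0.00853 mm (segment shortens).

|ΔL| ≈ 0.00853 mm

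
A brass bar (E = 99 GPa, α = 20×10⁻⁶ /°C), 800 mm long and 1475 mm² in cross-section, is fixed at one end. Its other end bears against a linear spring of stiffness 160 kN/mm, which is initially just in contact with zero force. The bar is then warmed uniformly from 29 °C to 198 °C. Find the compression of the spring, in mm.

δ ≈ 1.44 mm

Free thermal expansion: δ_free = αΔT L = 20×10⁻⁶ × 169 × 800 = 2.704 mm.
Let P be the compressive force at the spring. The bar shortens elastically by PL/(AE) and the spring compresses by P/k; together these equal δ_free.
P [ L/(AE) + 1/k ] = δ_free → P [ 800/(1475×99×10³) + 1/(160×10³) ] = 2.704.
P = 2.704 / 1.173×10⁻⁵ = 230500 N.
Spring compression = P/k = 230500/(160×10³) = 1.441 mm.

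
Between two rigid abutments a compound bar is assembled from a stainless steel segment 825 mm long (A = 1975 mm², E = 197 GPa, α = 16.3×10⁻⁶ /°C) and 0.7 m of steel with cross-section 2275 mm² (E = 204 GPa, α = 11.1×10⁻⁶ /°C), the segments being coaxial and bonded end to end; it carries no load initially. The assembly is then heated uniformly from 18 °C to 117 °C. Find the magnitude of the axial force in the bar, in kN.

P ≈ 579 kN (compressive)

Free thermal expansion of the whole bar: Σ αᵢΔT Lᵢ = 16.3×10⁻⁶×99×825 + 11.1×10⁻⁶×99×700 = 2.101 mm.
The rigid supports impose zero overall length change; the single axial force P common to all segments must satisfy P Σ Lᵢ/(AᵢEᵢ) = δ_free.
The series flexibility is Σ Lᵢ/(AᵢEᵢ) = 825/(1975×197×10³) + 700/(2275×204×10³) = 3.629×10⁻⁶ mm/N.
P = 2.101 / 3.629×10⁻⁶ = 578900 N = 578.9 kN, compressive.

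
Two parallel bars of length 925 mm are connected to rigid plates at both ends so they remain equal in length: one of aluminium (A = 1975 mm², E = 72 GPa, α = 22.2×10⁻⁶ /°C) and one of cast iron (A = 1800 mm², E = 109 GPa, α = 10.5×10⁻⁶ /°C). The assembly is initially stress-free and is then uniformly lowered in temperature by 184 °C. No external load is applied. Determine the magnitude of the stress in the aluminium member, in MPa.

Equilibrium of a rigid end plate with no external load gives equal and opposite internal forces ±P in the two members. Since α_{aluminium} > α_{cast iron}, cooling drives the aluminium into tension and the cast iron into compression.
Compatibility of the two members (thermal + elastic change equal): (α₁ − α₂)ΔT = P·[1/(A₁E₁) + 1/(A₂E₂)].
|α₁ − α₂|·ΔT = 11.7×10⁻⁶ × 184 = 0.002153.
1/(A₁E₁) + 1/(A₂E₂) = 1/(1975×72×10³) + 1/(1800×109×10³) = 1.213×10⁻⁸ N⁻¹.
So P = 0.002153 / 1.213×10⁻⁸ = 177.5 kN.
σ_{aluminium} = P/A₁ = 177500/1975 = 89.87 MPa, tensile.

σ ≈ 89.9 MPa (tensile)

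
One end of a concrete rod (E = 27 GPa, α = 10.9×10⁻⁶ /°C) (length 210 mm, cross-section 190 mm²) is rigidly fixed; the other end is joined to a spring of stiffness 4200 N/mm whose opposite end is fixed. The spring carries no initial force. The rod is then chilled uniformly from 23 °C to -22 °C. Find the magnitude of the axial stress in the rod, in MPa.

σ ≈ 1.94 MPa (tensile)

If the spring were absent the rod would shorten by αΔT L = 10.9×10⁻⁶ × 45 × 210 = 0.103 mm.
With a force P in the spring, the elastic change of the rod is PL/(AE) and that of the spring is P/k; compatibility requires their sum to equal δ_free.
So P = δ_free / [L/(AE) + 1/k] = 0.103 / [ 210/(190×27×10³) + 1/(4200) ].
P = 0.103 / 0.000279 = 369.2 N.
σ = P/A = 369.2/190 = 1.943 MPa.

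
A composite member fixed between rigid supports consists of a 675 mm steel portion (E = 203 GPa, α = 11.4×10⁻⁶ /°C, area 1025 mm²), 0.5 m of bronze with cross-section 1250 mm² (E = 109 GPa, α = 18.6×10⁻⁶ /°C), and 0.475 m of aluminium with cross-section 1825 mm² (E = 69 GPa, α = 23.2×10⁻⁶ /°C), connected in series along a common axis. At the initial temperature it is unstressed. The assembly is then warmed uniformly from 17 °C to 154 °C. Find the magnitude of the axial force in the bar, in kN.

P ≈ 359 kN (compressive)

If the supports were absent, the total length change would be Σ αᵢΔT Lᵢ = 11.4×10⁻⁶×137×675 + 18.6×10⁻⁶×137×500 + 23.2×10⁻⁶×137×475 = 3.838 mm.
The rigid supports impose zero overall length change; the single axial force P common to all segments must satisfy P Σ Lᵢ/(AᵢEᵢ) = δ_free.
Σ Lᵢ/(AᵢEᵢ) = 675/(1025×203×10³) + 500/(1250×109×10³) + 475/(1825×69×10³) = 1.069×10⁻⁵ mm/N.
So P = 3.838 / 1.069×10⁻⁵ = 359.2 kN, compressive.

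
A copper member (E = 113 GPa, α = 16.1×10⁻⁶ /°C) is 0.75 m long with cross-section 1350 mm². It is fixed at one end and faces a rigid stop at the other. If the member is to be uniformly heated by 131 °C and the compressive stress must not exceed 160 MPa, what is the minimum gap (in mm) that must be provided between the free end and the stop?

With no wall the member would lengthen by αΔT L = 16.1×10⁻⁶ × 131 × 750 = 1.582 mm.
At the allowable stress the elastic shortening the wall may impose is σL/E = 160 × 750 / (113×10³) = 1.062 mm.
So the gap has to take up the difference, g_min = δ_free − σL/E = 1.582 − 1.062 = 0.5199 mm.

g ≈ 0.52 mm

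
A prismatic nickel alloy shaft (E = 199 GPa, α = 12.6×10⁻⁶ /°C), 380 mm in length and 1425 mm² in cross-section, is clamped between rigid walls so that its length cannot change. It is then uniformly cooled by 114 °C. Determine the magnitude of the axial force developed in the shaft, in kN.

P ≈ 407 kN (tensile)

The ends cannot move, so σ = EαΔT = 199×10³ × 12.6×10⁻⁶ × 114 = 285.8 MPa.
Then P = σA = 285.8 × 1425 mm² = 407.3 kN, tensile.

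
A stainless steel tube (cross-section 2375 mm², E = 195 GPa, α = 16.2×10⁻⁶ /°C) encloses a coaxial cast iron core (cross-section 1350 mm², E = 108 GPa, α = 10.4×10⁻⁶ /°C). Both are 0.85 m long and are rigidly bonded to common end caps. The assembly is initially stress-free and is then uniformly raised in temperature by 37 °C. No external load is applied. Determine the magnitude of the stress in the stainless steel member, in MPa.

σ ≈ 10 MPa (compressive)

The stainless steel has the larger α, so on heating it would change length more than the cast iron if both were free. The rigid plates force a common final length, so the stainless steel is put into compression and the cast iron into tension, with equal and opposite forces P (no external load).
Compatibility of the two members (thermal + elastic change equal): (α₁ − α₂)ΔT = P·[1/(A₁E₁) + 1/(A₂E₂)].
|α₁ − α₂|·ΔT = 5.8×10⁻⁶ × 37 = 0.0002146.
1/(A₁E₁) + 1/(A₂E₂) = 1/(2375×195×10³) + 1/(1350×108×10³) = 9.018×10⁻⁹ N⁻¹.
So P = 0.0002146 / 9.018×10⁻⁹ = 23.8 kN.
σ_{stainless steel} = P/A₁ = 23800/2375 = 10.02 MPa, compressive.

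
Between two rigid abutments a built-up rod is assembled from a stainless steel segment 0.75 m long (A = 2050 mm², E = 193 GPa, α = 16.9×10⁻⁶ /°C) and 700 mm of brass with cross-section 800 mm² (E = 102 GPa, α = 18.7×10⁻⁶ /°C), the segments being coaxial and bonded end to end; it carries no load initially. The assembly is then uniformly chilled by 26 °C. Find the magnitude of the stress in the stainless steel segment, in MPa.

With the walls removed the bar would change length by δ_free = Σ αᵢΔT Lᵢ = 16.9×10⁻⁶×26×750 + 18.7×10⁻⁶×26×700 = 0.6699 mm.
The rigid supports impose zero overall length change; the single axial force P common to all segments must satisfy P Σ Lᵢ/(AᵢEᵢ) = δ_free.
The series flexibility is Σ Lᵢ/(AᵢEᵢ) = 750/(2050×193×10³) + 700/(800×102×10³) = 1.047×10⁻⁵ mm/N.
P = 0.6699 / 1.047×10⁻⁵ = 63960 N = 63.96 kN, tensile.
σ_{stainless steel} = P / A = 63960 / 2050 = 31.2 MPa.

σ ≈ 31.2 MPa (tensile)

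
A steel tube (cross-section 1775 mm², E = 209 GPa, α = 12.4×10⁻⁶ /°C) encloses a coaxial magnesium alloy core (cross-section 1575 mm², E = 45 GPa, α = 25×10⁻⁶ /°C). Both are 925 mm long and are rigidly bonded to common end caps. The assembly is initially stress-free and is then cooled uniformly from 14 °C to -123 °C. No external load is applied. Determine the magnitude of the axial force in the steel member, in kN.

P ≈ 103 kN (compressive in the steel)

Both members must finish at the same length. With the larger α, the magnesium alloy tends to over-contract; the plates restrain it, putting the magnesium alloy in tension and the steel in compression. With no external load the two internal forces are equal and opposite, magnitude P.
Setting the final lengths equal and cancelling L: (α₁ − α₂)ΔT = P/(A₁E₁) + P/(A₂E₂).
|α₁ − α₂|·ΔT = 12.6×10⁻⁶ × 137 = 0.001726.
1/(A₁E₁) + 1/(A₂E₂) = 1/(1775×209×10³) + 1/(1575×45×10³) = 1.68×10⁻⁸ N⁻¹.
So P = 0.001726 / 1.68×10⁻⁸ = 102.7 kN.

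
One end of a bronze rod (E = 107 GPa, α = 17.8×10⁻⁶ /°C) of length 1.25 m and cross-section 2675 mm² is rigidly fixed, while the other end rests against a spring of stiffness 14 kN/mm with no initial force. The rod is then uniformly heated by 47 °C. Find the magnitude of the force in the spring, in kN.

If the spring were absent the rod would lengthen by αΔT L = 17.8×10⁻⁶ × 47 × 1250 = 1.046 mm.
Let P be the compressive force at the spring. The rod shortens elastically by PL/(AE) and the spring compresses by P/k; together these equal δ_free.
P [ L/(AE) + 1/k ] = δ_free → P [ 1250/(2675×107×10³) + 1/(14×10³) ] = 1.046.
P = 1.046 / 7.58×10⁻⁵ = 13800 N.

P ≈ 13.8 kN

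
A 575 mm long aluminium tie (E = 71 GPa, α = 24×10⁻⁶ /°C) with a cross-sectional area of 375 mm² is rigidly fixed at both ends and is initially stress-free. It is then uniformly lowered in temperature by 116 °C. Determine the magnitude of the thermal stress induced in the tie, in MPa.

The supports are rigid, so the total axial strain is zero. The restrained thermal strain is ε = αΔT = 24×10⁻⁶ × 116 = 2784×10⁻⁶.
The stress required to suppress this strain is σ = Eε = 71×10³ × 2784×10⁻⁶ = 197.7 MPa, tensile since the tie is trying to contract.

σ ≈ 198 MPa (tensile)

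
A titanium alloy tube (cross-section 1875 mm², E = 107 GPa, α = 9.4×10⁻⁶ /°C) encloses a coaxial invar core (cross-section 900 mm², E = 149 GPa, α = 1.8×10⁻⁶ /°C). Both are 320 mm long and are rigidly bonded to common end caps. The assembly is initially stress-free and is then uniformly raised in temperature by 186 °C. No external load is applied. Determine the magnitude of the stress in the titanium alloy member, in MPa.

Equilibrium of a rigid end plate with no external load gives equal and opposite internal forces ±P in the two members. Since α_{titanium alloy} > α_{invar}, heating drives the titanium alloy into compression and the invar into tension.
Compatibility of the two members (thermal + elastic change equal): (α₁ − α₂)ΔT = P·[1/(A₁E₁) + 1/(A₂E₂)].
|α₁ − α₂|·ΔT = 7.6×10⁻⁶ × 186 = 0.001414.
1/(A₁E₁) + 1/(A₂E₂) = 1/(1875×107×10³) + 1/(900×149×10³) = 1.244×10⁻⁸ N⁻¹.
So P = 0.001414 / 1.244×10⁻⁸ = 113.6 kN.
σ_{titanium alloy} = P/A₁ = 113600/1875 = 60.6 MPa, compressive.

σ ≈ 60.6 MPa (compressive)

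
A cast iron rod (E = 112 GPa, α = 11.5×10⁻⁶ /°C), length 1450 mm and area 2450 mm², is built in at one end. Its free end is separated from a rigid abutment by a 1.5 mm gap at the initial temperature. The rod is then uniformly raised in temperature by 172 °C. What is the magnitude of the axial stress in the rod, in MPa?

Unrestrained expansion: δ_free = αΔT L = 11.5×10⁻⁶ × 172 × 1450 = 2.868 mm.
The gap closes (δ_free > 1.5 mm) and the wall then resists a further 2.868 − 1.5 = 1.368 mm of expansion.
Compatibility: PL/(AE) = 1.368 mm, so σ = P/A = E × (1.368/1450) = 105.7 MPa.

σ ≈ 106 MPa (compressive)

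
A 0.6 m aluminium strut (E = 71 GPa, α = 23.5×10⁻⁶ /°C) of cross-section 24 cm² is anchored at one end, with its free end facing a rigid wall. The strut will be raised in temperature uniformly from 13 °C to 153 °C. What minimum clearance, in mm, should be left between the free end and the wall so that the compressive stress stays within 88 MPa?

g ≈ 1.23 mm

Free expansion if unrestrained: δ_free = αΔT L = 23.5×10⁻⁶ × 140 × 600 = 1.974 mm.
At the allowable stress the elastic shortening the wall may impose is σL/E = 88 × 600 / (71×10³) = 0.7437 mm.
So the gap has to take up the difference, g_min = δ_free − σL/E = 1.974 − 0.7437 = 1.23 mm.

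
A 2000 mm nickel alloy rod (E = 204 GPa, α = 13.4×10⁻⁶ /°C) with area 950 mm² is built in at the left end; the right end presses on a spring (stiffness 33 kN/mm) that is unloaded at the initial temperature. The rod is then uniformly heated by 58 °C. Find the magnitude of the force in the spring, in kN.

Free thermal expansion: δ_free = αΔT L = 13.4×10⁻⁶ × 58 × 2000 = 1.554 mm.
With a force P in the spring, the elastic change of the rod is PL/(AE) and that of the spring is P/k; compatibility requires their sum to equal δ_free.
P [ L/(AE) + 1/k ] = δ_free → P [ 2000/(950×204×10³) + 1/(33×10³) ] = 1.554.
P = 1.554 / 4.062×10⁻⁵ = 38260 N.

P ≈ 38.3 kN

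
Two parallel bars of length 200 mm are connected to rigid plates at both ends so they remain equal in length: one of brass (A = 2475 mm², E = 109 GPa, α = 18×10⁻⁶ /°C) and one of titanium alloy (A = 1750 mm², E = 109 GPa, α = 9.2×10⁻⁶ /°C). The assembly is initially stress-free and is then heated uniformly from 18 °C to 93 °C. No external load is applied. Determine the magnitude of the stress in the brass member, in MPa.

Both members must finish at the same length. With the larger α, the brass tends to over-expand; the plates restrain it, putting the brass in compression and the titanium alloy in tension. With no external load the two internal forces are equal and opposite, magnitude P.
Equating the net (thermal + elastic) strains gives |α₁ − α₂|·ΔT = P·[1/(A₁E₁) + 1/(A₂E₂)].
|α₁ − α₂|·ΔT = 8.8×10⁻⁶ × 75 = 0.00066.
1/(A₁E₁) + 1/(A₂E₂) = 1/(2475×109×10³) + 1/(1750×109×10³) = 8.949×10⁻⁹ N⁻¹.
So P = 0.00066 / 8.949×10⁻⁹ = 73.75 kN.
σ_{brass} = P/A₁ = 73750/2475 = 29.8 MPa, compressive.

σ ≈ 29.8 MPa (compressive)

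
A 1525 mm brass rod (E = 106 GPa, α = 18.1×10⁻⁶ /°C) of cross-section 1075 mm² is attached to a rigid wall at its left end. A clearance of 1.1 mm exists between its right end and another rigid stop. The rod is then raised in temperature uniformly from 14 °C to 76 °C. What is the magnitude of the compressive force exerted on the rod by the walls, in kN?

Free thermal elongation = αΔT L = 18.1×10⁻⁶ × 62 × 1525 = 1.711 mm.
The gap closes (δ_free > 1.1 mm) and the wall then resists a further 1.711 − 1.1 = 0.6114 mm of expansion.
That suppressed elongation corresponds to σ = E·Δ/L = 106×10³ × 0.6114/1525 = 42.49 MPa.
P = σA = 42.49 × 1075 = 45.68 kN.

P ≈ 45.7 kN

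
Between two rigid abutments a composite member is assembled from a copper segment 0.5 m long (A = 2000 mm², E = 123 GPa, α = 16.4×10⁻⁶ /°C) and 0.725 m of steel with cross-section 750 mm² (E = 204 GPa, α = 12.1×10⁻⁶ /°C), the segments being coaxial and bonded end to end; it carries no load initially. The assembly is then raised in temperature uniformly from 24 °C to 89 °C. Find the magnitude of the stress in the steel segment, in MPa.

σ ≈ 217 MPa (compressive)

If the supports were absent, the total length change would be Σ αᵢΔT Lᵢ = 16.4×10⁻⁶×65×500 + 12.1×10⁻⁶×65×725 = 1.103 mm.
Since the ends are fixed, an axial force P builds up, equal in every segment, with P · Σ Lᵢ/(AᵢEᵢ) = δ_free.
The series flexibility is Σ Lᵢ/(AᵢEᵢ) = 500/(2000×123×10³) + 725/(750×204×10³) = 6.771×10⁻⁶ mm/N.
So P = 1.103 / 6.771×10⁻⁶ = 162.9 kN, compressive.
σ_{steel} = P / A = 162900 / 750 = 217.2 MPa.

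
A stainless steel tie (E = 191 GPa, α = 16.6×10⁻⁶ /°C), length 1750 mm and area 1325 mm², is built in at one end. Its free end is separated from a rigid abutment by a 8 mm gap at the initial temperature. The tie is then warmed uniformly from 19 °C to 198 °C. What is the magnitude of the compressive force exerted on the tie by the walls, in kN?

Unrestrained expansion: δ_free = αΔT L = 16.6×10⁻⁶ × 179 × 1750 = 5.2 mm.
This is smaller than the 8 mm clearance, so the tie expands freely without reaching the stop — the stress is zero.

P ≈ 0 kN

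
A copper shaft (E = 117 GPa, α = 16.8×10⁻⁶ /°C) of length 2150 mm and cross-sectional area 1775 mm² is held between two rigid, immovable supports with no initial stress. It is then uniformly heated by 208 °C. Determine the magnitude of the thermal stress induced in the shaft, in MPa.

With length fixed, the mechanical strain must cancel the thermal strain αΔT = 16.8×10⁻⁶ × 208 = 3494.4×10⁻⁶.
The stress required to suppress this strain is σ = Eε = 117×10³ × 3494.4×10⁻⁶ = 408.8 MPa, compressive since the shaft is trying to expand.

σ ≈ 409 MPa (compressive)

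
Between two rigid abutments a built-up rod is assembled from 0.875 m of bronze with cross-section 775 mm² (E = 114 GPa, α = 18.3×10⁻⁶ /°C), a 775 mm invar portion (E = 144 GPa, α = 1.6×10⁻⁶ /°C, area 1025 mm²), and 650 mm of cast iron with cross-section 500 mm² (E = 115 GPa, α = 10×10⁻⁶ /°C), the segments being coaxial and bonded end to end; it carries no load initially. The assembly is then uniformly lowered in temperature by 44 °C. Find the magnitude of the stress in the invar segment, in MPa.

With the walls removed the bar would change length by δ_free = Σ αᵢΔT Lᵢ = 18.3×10⁻⁶×44×875 + 1.6×10⁻⁶×44×775 + 10×10⁻⁶×44×650 = 1.045 mm.
The rigid supports impose zero overall length change; the single axial force P common to all segments must satisfy P Σ Lᵢ/(AᵢEᵢ) = δ_free.
The series flexibility is Σ Lᵢ/(AᵢEᵢ) = 875/(775×114×10³) + 775/(1025×144×10³) + 650/(500×115×10³) = 2.646×10⁻⁵ mm/N.
Hence P = δ_free / Σ(L/AE) = 1.045/2.646×10⁻⁵ = 39.5 kN (tensile).
σ_{invar} = P / A = 39500 / 1025 = 38.54 MPa.

σ ≈ 38.5 MPa (tensile)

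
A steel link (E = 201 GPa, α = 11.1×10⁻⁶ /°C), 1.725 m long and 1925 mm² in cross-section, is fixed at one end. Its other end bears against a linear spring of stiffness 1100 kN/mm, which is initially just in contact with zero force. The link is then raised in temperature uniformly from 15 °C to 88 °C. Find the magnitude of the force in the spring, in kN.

P ≈ 260 kN

If the spring were absent the link would lengthen by αΔT L = 11.1×10⁻⁶ × 73 × 1725 = 1.398 mm.
With a force P in the spring, the elastic change of the link is PL/(AE) and that of the spring is P/k; compatibility requires their sum to equal δ_free.
P [ L/(AE) + 1/k ] = δ_free → P [ 1725/(1925×201×10³) + 1/(1100×10³) ] = 1.398.
P = 1.398 / 5.367×10⁻⁶ = 260400 N.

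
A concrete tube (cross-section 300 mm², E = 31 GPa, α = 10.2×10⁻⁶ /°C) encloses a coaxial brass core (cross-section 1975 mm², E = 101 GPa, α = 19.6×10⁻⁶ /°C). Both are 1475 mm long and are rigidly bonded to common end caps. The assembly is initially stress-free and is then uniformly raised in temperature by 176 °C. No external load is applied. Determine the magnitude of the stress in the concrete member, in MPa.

The brass has the larger α, so on heating it would change length more than the concrete if both were free. The rigid plates force a common final length, so the brass is put into compression and the concrete into tension, with equal and opposite forces P (no external load).
Equating the net (thermal + elastic) strains gives |α₁ − α₂|·ΔT = P·[1/(A₁E₁) + 1/(A₂E₂)].
|α₁ − α₂|·ΔT = 9.4×10⁻⁶ × 176 = 0.001654.
1/(A₁E₁) + 1/(A₂E₂) = 1/(300×31×10³) + 1/(1975×101×10³) = 1.125×10⁻⁷ N⁻¹.
So P = 0.001654 / 1.125×10⁻⁷ = 14.7 kN.
σ_{concrete} = P/A₁ = 14700/300 = 49 MPa, tensile.

σ ≈ 49 MPa (tensile)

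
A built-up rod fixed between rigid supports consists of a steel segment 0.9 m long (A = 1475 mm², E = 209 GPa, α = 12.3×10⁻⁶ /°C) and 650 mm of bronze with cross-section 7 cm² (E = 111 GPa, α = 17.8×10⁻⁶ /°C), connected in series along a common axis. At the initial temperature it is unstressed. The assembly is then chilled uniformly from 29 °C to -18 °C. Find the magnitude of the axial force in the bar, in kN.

With the walls removed the bar would change length by δ_free = Σ αᵢΔT Lᵢ = 12.3×10⁻⁶×47×900 + 17.8×10⁻⁶×47×650 = 1.064 mm.
The walls prevent any net length change, so an axial force P (same in every segment) develops. Compatibility: P · Σ Lᵢ/(AᵢEᵢ) = δ_free.
The series flexibility is Σ Lᵢ/(AᵢEᵢ) = 900/(1475×209×10³) + 650/(700×111×10³) = 1.128×10⁻⁵ mm/N.
So P = 1.064 / 1.128×10⁻⁵ = 94.29 kN, tensile.

P ≈ 94.3 kN (tensile)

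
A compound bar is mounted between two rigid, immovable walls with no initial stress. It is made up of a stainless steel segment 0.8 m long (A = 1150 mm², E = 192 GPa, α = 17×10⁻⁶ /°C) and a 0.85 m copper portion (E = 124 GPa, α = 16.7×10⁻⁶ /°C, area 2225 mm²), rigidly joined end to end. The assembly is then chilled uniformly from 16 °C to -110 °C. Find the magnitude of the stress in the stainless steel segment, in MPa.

Free thermal contraction of the whole bar: Σ αᵢΔT Lᵢ = 17×10⁻⁶×126×800 + 16.7×10⁻⁶×126×850 = 3.502 mm.
The walls prevent any net length change, so an axial force P (same in every segment) develops. Compatibility: P · Σ Lᵢ/(AᵢEᵢ) = δ_free.
The series flexibility is Σ Lᵢ/(AᵢEᵢ) = 800/(1150×192×10³) + 850/(2225×124×10³) = 6.704×10⁻⁶ mm/N.
So P = 3.502 / 6.704×10⁻⁶ = 522.4 kN, tensile.
σ_{stainless steel} = P / A = 522400 / 1150 = 454.3 MPa.

σ ≈ 454 MPa (tensile)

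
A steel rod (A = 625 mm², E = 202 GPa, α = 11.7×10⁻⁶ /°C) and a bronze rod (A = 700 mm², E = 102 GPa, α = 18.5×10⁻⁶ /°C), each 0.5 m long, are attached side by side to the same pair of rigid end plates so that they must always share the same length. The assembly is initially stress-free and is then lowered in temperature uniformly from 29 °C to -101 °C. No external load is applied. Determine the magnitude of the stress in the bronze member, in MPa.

Equilibrium of a rigid end plate with no external load gives equal and opposite internal forces ±P in the two members. Since α_{bronze} > α_{steel}, cooling drives the bronze into tension and the steel into compression.
Setting the final lengths equal and cancelling L: (α₁ − α₂)ΔT = P/(A₁E₁) + P/(A₂E₂).
|α₁ − α₂|·ΔT = 6.8×10⁻⁶ × 130 = 0.000884.
1/(A₁E₁) + 1/(A₂E₂) = 1/(625×202×10³) + 1/(700×102×10³) = 2.193×10⁻⁸ N⁻¹.
P = 0.000884 / 2.193×10⁻⁸ = 40320 N = 40.32 kN.
σ_{bronze} = P/A₂ = 40320/700 = 57.6 MPa, tensile.

σ ≈ 57.6 MPa (tensile)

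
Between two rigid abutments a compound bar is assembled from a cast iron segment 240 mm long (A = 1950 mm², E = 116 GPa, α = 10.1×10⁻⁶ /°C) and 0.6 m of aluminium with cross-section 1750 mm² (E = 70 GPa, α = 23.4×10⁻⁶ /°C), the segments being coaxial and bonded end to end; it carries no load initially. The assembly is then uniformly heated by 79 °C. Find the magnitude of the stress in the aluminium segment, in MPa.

σ ≈ 125 MPa (compressive)

If the supports were absent, the total length change would be Σ αᵢΔT Lᵢ = 10.1×10⁻⁶×79×240 + 23.4×10⁻⁶×79×600 = 1.301 mm.
The walls prevent any net length change, so an axial force P (same in every segment) develops. Compatibility: P · Σ Lᵢ/(AᵢEᵢ) = δ_free.
Σ Lᵢ/(AᵢEᵢ) = 240/(1950×116×10³) + 600/(1750×70×10³) = 5.959×10⁻⁶ mm/N.
Hence P = δ_free / Σ(L/AE) = 1.301/5.959×10⁻⁶ = 218.3 kN (compressive).
σ_{aluminium} = P / A = 218300 / 1750 = 124.7 MPa.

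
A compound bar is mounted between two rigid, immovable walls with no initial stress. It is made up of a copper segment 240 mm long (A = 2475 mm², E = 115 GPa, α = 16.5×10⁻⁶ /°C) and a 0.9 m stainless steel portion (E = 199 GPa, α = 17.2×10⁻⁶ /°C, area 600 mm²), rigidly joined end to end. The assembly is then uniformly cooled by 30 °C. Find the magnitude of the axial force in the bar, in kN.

P ≈ 69.6 kN (tensile)

If the supports were absent, the total length change would be Σ αᵢΔT Lᵢ = 16.5×10⁻⁶×30×240 + 17.2×10⁻⁶×30×900 = 0.5832 mm.
The rigid supports impose zero overall length change; the single axial force P common to all segments must satisfy P Σ Lᵢ/(AᵢEᵢ) = δ_free.
The series flexibility is Σ Lᵢ/(AᵢEᵢ) = 240/(2475×115×10³) + 900/(600×199×10³) = 8.381×10⁻⁶ mm/N.
Hence P = δ_free / Σ(L/AE) = 0.5832/8.381×10⁻⁶ = 69.59 kN (tensile).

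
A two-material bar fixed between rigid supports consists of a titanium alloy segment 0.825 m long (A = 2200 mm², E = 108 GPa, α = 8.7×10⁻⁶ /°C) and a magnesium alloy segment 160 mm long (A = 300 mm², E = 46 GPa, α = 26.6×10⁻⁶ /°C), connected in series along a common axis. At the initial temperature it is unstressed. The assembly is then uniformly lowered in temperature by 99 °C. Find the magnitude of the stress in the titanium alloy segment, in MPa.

With the walls removed the bar would change length by δ_free = Σ αᵢΔT Lᵢ = 8.7×10⁻⁶×99×825 + 26.6×10⁻⁶×99×160 = 1.132 mm.
The rigid supports impose zero overall length change; the single axial force P common to all segments must satisfy P Σ Lᵢ/(AᵢEᵢ) = δ_free.
The series flexibility is Σ Lᵢ/(AᵢEᵢ) = 825/(2200×108×10³) + 160/(300×46×10³) = 1.507×10⁻⁵ mm/N.
So P = 1.132 / 1.507×10⁻⁵ = 75.13 kN, tensile.
σ_{titanium alloy} = P / A = 75130 / 2200 = 34.15 MPa.

σ ≈ 34.1 MPa (tensile)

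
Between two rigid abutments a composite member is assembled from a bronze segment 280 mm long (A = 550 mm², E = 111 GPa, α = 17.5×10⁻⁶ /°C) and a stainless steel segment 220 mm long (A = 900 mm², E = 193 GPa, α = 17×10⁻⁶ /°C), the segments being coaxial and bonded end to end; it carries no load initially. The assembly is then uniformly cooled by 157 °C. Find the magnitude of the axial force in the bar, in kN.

Free thermal contraction of the whole bar: Σ αᵢΔT Lᵢ = 17.5×10⁻⁶×157×280 + 17×10⁻⁶×157×220 = 1.356 mm.
Since the ends are fixed, an axial force P builds up, equal in every segment, with P · Σ Lᵢ/(AᵢEᵢ) = δ_free.
The series flexibility is Σ Lᵢ/(AᵢEᵢ) = 280/(550×111×10³) + 220/(900×193×10³) = 5.853×10⁻⁶ mm/N.
Hence P = δ_free / Σ(L/AE) = 1.356/5.853×10⁻⁶ = 231.8 kN (tensile).

P ≈ 232 kN (tensile)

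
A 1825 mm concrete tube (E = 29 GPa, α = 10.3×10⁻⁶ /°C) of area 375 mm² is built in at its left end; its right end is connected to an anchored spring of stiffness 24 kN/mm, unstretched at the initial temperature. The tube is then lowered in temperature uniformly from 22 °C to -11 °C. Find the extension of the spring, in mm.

δ ≈ 0.123 mm

Free thermal contraction: δ_free = αΔT L = 10.3×10⁻⁶ × 33 × 1825 = 0.6203 mm.
With a force P in the spring, the elastic change of the tube is PL/(AE) and that of the spring is P/k; compatibility requires their sum to equal δ_free.
So P = δ_free / [L/(AE) + 1/k] = 0.6203 / [ 1825/(375×29×10³) + 1/(24×10³) ].
P = 0.6203 / 0.0002095 = 2961 N.
Spring extension = P/k = 2961/(24×10³) = 0.1234 mm.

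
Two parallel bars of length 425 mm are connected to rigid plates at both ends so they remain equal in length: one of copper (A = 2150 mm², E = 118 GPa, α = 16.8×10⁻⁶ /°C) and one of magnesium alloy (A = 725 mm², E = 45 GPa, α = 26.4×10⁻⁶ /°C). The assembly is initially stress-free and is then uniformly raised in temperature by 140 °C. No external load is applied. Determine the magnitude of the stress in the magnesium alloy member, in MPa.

σ ≈ 53.6 MPa (compressive)

Both members must finish at the same length. With the larger α, the magnesium alloy tends to over-expand; the plates restrain it, putting the magnesium alloy in compression and the copper in tension. With no external load the two internal forces are equal and opposite, magnitude P.
Setting the final lengths equal and cancelling L: (α₁ − α₂)ΔT = P/(A₁E₁) + P/(A₂E₂).
|α₁ − α₂|·ΔT = 9.6×10⁻⁶ × 140 = 0.001344.
1/(A₁E₁) + 1/(A₂E₂) = 1/(2150×118×10³) + 1/(725×45×10³) = 3.459×10⁻⁸ N⁻¹.
P = 0.001344 / 3.459×10⁻⁸ = 38850 N = 38.85 kN.
σ_{magnesium alloy} = P/A₂ = 38850/725 = 53.59 MPa, compressive.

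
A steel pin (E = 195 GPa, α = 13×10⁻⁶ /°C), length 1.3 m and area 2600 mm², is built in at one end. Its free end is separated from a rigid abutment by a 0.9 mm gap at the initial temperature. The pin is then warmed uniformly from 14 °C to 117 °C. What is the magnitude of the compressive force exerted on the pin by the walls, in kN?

P ≈ 328 kN

Unrestrained expansion: δ_free = αΔT L = 13×10⁻⁶ × 103 × 1300 = 1.741 mm.
The gap closes (δ_free > 0.9 mm) and the wall then resists a further 1.741 − 0.9 = 0.8407 mm of expansion.
Compatibility: PL/(AE) = 0.8407 mm, so σ = P/A = E × (0.8407/1300) = 126.1 MPa.
Force on the wall = σA = 126.1 × 2600 mm² = 327.9 kN.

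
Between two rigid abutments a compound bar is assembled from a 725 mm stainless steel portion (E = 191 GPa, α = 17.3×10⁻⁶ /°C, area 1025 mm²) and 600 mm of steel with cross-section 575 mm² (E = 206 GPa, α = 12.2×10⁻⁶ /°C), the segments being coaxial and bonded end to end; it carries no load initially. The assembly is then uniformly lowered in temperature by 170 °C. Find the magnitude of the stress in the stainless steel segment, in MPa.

With the walls removed the bar would change length by δ_free = Σ αᵢΔT Lᵢ = 17.3×10⁻⁶×170×725 + 12.2×10⁻⁶×170×600 = 3.377 mm.
The rigid supports impose zero overall length change; the single axial force P common to all segments must satisfy P Σ Lᵢ/(AᵢEᵢ) = δ_free.
The series flexibility is Σ Lᵢ/(AᵢEᵢ) = 725/(1025×191×10³) + 600/(575×206×10³) = 8.769×10⁻⁶ mm/N.
Hence P = δ_free / Σ(L/AE) = 3.377/8.769×10⁻⁶ = 385.1 kN (tensile).
σ_{stainless steel} = P / A = 385100 / 1025 = 375.7 MPa.

σ ≈ 376 MPa (tensile)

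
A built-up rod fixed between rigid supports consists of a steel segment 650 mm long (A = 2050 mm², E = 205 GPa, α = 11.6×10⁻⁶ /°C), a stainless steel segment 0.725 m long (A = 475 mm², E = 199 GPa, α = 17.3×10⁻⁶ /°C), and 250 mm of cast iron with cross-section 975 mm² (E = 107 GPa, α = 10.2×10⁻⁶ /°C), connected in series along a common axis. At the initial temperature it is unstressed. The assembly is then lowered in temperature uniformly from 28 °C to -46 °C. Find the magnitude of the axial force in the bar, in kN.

P ≈ 144 kN (tensile)

If the supports were absent, the total length change would be Σ αᵢΔT Lᵢ = 11.6×10⁻⁶×74×650 + 17.3×10⁻⁶×74×725 + 10.2×10⁻⁶×74×250 = 1.675 mm.
Since the ends are fixed, an axial force P builds up, equal in every segment, with P · Σ Lᵢ/(AᵢEᵢ) = δ_free.
Σ Lᵢ/(AᵢEᵢ) = 650/(2050×205×10³) + 725/(475×199×10³) + 250/(975×107×10³) = 1.161×10⁻⁵ mm/N.
Hence P = δ_free / Σ(L/AE) = 1.675/1.161×10⁻⁵ = 144.2 kN (tensile).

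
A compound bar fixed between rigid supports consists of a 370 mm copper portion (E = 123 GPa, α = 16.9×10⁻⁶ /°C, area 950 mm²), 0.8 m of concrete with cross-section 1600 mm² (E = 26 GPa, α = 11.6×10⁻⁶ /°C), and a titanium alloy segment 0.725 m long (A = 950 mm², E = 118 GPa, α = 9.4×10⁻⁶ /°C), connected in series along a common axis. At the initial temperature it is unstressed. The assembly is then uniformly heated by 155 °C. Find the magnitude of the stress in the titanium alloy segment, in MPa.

σ ≈ 126 MPa (compressive)

Free thermal expansion of the whole bar: Σ αᵢΔT Lᵢ = 16.9×10⁻⁶×155×370 + 11.6×10⁻⁶×155×800 + 9.4×10⁻⁶×155×725 = 3.464 mm.
Since the ends are fixed, an axial force P builds up, equal in every segment, with P · Σ Lᵢ/(AᵢEᵢ) = δ_free.
Σ Lᵢ/(AᵢEᵢ) = 370/(950×123×10³) + 800/(1600×26×10³) + 725/(950×118×10³) = 2.886×10⁻⁵ mm/N.
P = 3.464 / 2.886×10⁻⁵ = 120000 N = 120 kN, compressive.
σ_{titanium alloy} = P / A = 120000 / 950 = 126.3 MPa.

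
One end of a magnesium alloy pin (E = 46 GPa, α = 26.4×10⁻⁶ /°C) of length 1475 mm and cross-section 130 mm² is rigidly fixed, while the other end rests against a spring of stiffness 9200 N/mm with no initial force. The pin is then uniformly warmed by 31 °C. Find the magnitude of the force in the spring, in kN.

P ≈ 3.4 kN

The unrestrained thermal change is αΔT L = 26.4×10⁻⁶ × 31 × 1475 = 1.207 mm.
With a force P in the spring, the elastic change of the pin is PL/(AE) and that of the spring is P/k; compatibility requires their sum to equal δ_free.
P [ L/(AE) + 1/k ] = δ_free → P [ 1475/(130×46×10³) + 1/(9200) ] = 1.207.
P = 1.207 / 0.0003554 = 3397 N.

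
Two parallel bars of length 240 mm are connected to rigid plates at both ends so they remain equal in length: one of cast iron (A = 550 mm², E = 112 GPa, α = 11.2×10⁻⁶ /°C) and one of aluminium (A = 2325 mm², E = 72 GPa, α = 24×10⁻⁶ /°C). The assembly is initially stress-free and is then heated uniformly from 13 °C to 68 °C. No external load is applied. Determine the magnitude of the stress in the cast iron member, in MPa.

The aluminium has the larger α, so on heating it would change length more than the cast iron if both were free. The rigid plates force a common final length, so the aluminium is put into compression and the cast iron into tension, with equal and opposite forces P (no external load).
Compatibility of the two members (thermal + elastic change equal): (α₁ − α₂)ΔT = P·[1/(A₁E₁) + 1/(A₂E₂)].
|α₁ − α₂|·ΔT = 12.8×10⁻⁶ × 55 = 0.000704.
1/(A₁E₁) + 1/(A₂E₂) = 1/(550×112×10³) + 1/(2325×72×10³) = 2.221×10⁻⁸ N⁻¹.
So P = 0.000704 / 2.221×10⁻⁸ = 31.7 kN.
σ_{cast iron} = P/A₁ = 31700/550 = 57.64 MPa, tensile.

σ ≈ 57.6 MPa (tensile)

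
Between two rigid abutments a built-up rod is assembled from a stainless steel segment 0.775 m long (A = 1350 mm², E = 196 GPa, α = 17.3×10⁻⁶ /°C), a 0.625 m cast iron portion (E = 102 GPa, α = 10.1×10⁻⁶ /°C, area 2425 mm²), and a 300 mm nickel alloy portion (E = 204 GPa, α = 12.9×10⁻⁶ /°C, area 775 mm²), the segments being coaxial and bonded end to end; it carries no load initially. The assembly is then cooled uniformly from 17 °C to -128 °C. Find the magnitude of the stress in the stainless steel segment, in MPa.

Free thermal contraction of the whole bar: Σ αᵢΔT Lᵢ = 17.3×10⁻⁶×145×775 + 10.1×10⁻⁶×145×625 + 12.9×10⁻⁶×145×300 = 3.421 mm.
The walls prevent any net length change, so an axial force P (same in every segment) develops. Compatibility: P · Σ Lᵢ/(AᵢEᵢ) = δ_free.
Σ Lᵢ/(AᵢEᵢ) = 775/(1350×196×10³) + 625/(2425×102×10³) + 300/(775×204×10³) = 7.353×10⁻⁶ mm/N.
Hence P = δ_free / Σ(L/AE) = 3.421/7.353×10⁻⁶ = 465.2 kN (tensile).
σ_{stainless steel} = P / A = 465200 / 1350 = 344.6 MPa.

σ ≈ 345 MPa (tensile)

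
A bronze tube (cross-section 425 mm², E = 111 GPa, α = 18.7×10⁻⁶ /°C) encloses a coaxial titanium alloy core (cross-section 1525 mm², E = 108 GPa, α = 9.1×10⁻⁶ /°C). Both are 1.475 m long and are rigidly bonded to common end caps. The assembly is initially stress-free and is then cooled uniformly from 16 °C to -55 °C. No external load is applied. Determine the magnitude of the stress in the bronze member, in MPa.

Both members must finish at the same length. With the larger α, the bronze tends to over-contract; the plates restrain it, putting the bronze in tension and the titanium alloy in compression. With no external load the two internal forces are equal and opposite, magnitude P.
Setting the final lengths equal and cancelling L: (α₁ − α₂)ΔT = P/(A₁E₁) + P/(A₂E₂).
|α₁ − α₂|·ΔT = 9.6×10⁻⁶ × 71 = 0.0006816.
1/(A₁E₁) + 1/(A₂E₂) = 1/(425×111×10³) + 1/(1525×108×10³) = 2.727×10⁻⁸ N⁻¹.
P = 0.0006816 / 2.727×10⁻⁸ = 25000 N = 25 kN.
σ_{bronze} = P/A₁ = 25000/425 = 58.81 MPa, tensile.

σ ≈ 58.8 MPa (tensile)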